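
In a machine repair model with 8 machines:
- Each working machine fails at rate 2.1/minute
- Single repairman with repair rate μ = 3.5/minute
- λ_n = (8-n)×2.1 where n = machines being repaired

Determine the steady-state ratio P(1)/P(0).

P(1)/P(0) = ∏_{i=0}^{1-1} λ_i/μ_{i+1}
= (8-0)×2.1/3.5
= 4.8000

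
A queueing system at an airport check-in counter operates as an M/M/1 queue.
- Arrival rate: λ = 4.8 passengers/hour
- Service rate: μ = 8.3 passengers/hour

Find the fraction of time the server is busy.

Server utilization: ρ = λ/μ
ρ = 4.8/8.3 = 0.5783
The server is busy 57.83% of the time.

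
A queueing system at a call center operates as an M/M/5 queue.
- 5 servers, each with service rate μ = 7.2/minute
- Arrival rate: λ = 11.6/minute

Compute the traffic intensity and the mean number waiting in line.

Traffic intensity: ρ = λ/(cμ) = 11.6/(5×7.2) = 0.3222
Since ρ = 0.3222 < 1, system is stable.
Offered load a = λ/μ = cρ = 11.6/7.2 = 1.6111
P₀ = [ Σₙ₌₀^4 aⁿ/n! + a^5/(5!(1-ρ)) ]⁻¹
Σ = a^0/0! + a^1/1! + a^2/2! + a^3/3! + a^4/4! = 1.00000 + 1.61111 + 1.29784 + 0.696988 + 0.280731 = 4.8867
a^5/(5!(1-ρ)) = 10.8549/(120 × 0.6778) = 0.1335
P₀ = 1/(4.8867 + 0.1335) = 0.1992
Lq = P₀·a^5·ρ / (5!(1-ρ)²) = 0.1992 × 10.8549 × 0.3222 / (120 × 0.4594) = 0.01264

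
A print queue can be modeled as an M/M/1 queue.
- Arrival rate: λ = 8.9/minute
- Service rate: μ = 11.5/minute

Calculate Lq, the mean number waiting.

ρ = λ/μ = 8.9/11.5 = 0.7739
For M/M/1: Lq = λ²/(μ(μ-λ))
Lq = 79.21/(11.5 × 2.60)
Lq = 2.6492 jobs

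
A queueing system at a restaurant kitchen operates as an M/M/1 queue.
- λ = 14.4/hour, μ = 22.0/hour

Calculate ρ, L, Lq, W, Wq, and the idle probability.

Step 1: ρ = λ/μ = 14.4/22.0 = 0.6545
Step 2: L = λ/(μ-λ) = 14.4/7.60 = 1.8947
Step 3: Lq = λ²/(μ(μ-λ)) = 207.36/(22.0×7.60) = 1.2402
Step 4: W = 1/(μ-λ) = 1/7.60 = 0.131579
Step 5: Wq = λ/(μ(μ-λ)) = 14.4/(22.0×7.60) = 0.08612
Step 6: P(0) = 1-ρ = 0.3455
Verify: L = λW = 14.4×0.131579 = 1.8947 ✔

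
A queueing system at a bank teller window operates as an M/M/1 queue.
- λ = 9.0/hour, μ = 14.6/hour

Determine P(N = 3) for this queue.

ρ = λ/μ = 9.0/14.6 = 0.61644
P(n) = (1-ρ)ρⁿ
P(3) = (1-0.61644) × 0.61644^3
P(3) = 0.38356 × 0.23425
P(3) = 0.08985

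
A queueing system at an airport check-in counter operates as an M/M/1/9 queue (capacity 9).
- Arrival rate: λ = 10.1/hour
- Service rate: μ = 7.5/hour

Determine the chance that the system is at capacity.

ρ = λ/μ = 10.1/7.5 = 1.34667
P₀ = (1-ρ)/(1-ρ^(K+1)) = (1-1.34667)/(1-1.34667^10) = -0.3467/-18.6161 = 0.01862
P_K = P₀×ρ^K = 0.018622 × 1.34667^9 = 0.018622 × 14.5663 = 0.2713
Blocking probability = 27.13%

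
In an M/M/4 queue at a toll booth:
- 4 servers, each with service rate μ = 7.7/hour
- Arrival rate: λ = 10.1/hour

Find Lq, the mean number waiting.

Traffic intensity: ρ = λ/(cμ) = 10.1/(4×7.7) = 0.3279
Since ρ = 0.3279 < 1, system is stable.
Offered load a = λ/μ = cρ = 10.1/7.7 = 1.3117
P₀ = [ Σₙ₌₀^3 aⁿ/n! + a^4/(4!(1-ρ)) ]⁻¹
Σ = a^0/0! + a^1/1! + a^2/2! + a^3/3! = 1.0000 + 1.3117 + 0.8603 + 0.3761 = 3.5481
a^4/(4!(1-ρ)) = 2.9602/(24 × 0.6721) = 0.1835
P₀ = 1/(3.5481 + 0.1835) = 0.2680
Lq = P₀·a^4·ρ / (4!(1-ρ)²) = 0.2680 × 2.9602 × 0.3279 / (24 × 0.4517) = 0.02400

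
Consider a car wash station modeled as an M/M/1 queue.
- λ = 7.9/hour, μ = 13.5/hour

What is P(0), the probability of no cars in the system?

ρ = λ/μ = 7.9/13.5 = 0.5852
P(0) = 1 - ρ = 1 - 0.5852 = 0.4148
The server is idle 41.48% of the time.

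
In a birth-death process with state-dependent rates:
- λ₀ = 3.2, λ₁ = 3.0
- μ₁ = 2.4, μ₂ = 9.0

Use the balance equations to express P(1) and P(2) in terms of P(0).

Balance equations:
State 0: λ₀P₀ = μ₁P₁ → P₁ = (λ₀/μ₁)P₀ = (3.2/2.4)P₀ = 1.3333P₀
State 1: P₂ = (λ₀λ₁)/(μ₁μ₂)P₀ = (3.2×3.0)/(2.4×9.0)P₀ = 0.4444P₀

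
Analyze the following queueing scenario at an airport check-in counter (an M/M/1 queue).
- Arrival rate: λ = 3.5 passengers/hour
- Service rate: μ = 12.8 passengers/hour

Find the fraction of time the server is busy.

Server utilization: ρ = λ/μ
ρ = 3.5/12.8 = 0.2734
The server is busy 27.34% of the time.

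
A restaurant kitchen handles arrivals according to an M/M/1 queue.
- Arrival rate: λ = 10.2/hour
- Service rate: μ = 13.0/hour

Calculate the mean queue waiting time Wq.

First, compute utilization: ρ = λ/μ = 10.2/13.0 = 0.7846
For M/M/1: Wq = λ/(μ(μ-λ))
Wq = 10.2/(13.0 × (13.0-10.2))
Wq = 10.2/(13.0 × 2.80)
Wq = 0.2802 hours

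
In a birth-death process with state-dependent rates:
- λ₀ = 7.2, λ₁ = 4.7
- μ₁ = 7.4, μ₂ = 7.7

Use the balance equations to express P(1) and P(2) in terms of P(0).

Balance equations:
State 0: λ₀P₀ = μ₁P₁ → P₁ = (λ₀/μ₁)P₀ = (7.2/7.4)P₀ = 0.9730P₀
State 1: P₂ = (λ₀λ₁)/(μ₁μ₂)P₀ = (7.2×4.7)/(7.4×7.7)P₀ = 0.5939P₀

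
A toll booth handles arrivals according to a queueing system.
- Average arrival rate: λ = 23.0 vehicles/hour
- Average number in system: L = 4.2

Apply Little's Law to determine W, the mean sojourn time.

Little's Law: L = λW, so W = L/λ
W = 4.2/23.0 = 0.1826 hours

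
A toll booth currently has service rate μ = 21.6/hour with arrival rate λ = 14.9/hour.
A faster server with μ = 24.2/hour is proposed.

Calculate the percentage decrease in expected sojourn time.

System 1: ρ₁ = 14.9/21.6 = 0.6898, W₁ = 1/(21.6-14.9) = 0.149254
System 2: ρ₂ = 14.9/24.2 = 0.6157, W₂ = 1/(24.2-14.9) = 0.107527
Improvement: (W₁-W₂)/W₁ = (0.149254-0.107527)/0.149254 = 27.96%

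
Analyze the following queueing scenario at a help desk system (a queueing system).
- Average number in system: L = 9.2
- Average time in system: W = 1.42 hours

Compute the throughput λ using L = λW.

Little's Law: L = λW, so λ = L/W
λ = 9.2/1.42 = 6.4789 tickets/hour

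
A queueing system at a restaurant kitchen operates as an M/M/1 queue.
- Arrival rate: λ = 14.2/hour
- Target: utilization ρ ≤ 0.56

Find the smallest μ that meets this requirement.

ρ = λ/μ, so μ = λ/ρ
μ ≥ 14.2/0.56 = 25.3571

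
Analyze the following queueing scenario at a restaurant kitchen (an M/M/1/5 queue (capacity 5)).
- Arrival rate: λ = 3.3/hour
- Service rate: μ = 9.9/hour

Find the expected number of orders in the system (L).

ρ = λ/μ = 3.3/9.9 = 0.33333
P₀ = (1-ρ)/(1-ρ^(K+1)) = (1-0.33333)/(1-0.33333^6) = 0.6667/0.9986 = 0.6676
P_K = P₀×ρ^K = 0.6676 × 0.33333^5 = 0.6676 × 0.004115 = 0.002747
L = ρ[1 - (K+1)ρ^K + Kρ^(K+1)] / [(1-ρ)(1-ρ^(K+1))]
L = 0.33333 × (1 - 6×0.004115 + 5×0.001372) / ((1 - 0.33333) × (1 - 0.001372)) = 0.4918 orders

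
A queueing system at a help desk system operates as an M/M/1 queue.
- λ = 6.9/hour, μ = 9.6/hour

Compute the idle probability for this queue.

ρ = λ/μ = 6.9/9.6 = 0.7188
P(0) = 1 - ρ = 1 - 0.7188 = 0.2812
The server is idle 28.12% of the time.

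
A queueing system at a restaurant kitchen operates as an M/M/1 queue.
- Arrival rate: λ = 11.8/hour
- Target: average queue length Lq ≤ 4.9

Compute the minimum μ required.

For M/M/1: Lq = λ²/(μ(μ-λ))
Need Lq ≤ 4.9, i.e. μ(μ-λ) ≥ λ²/4.9
μ² - 11.8μ - 139.24/4.9 ≥ 0  →  μ² - 11.8μ - 28.41633 ≥ 0
Quadratic formula (positive root): μ = [λ + √(λ² + 4×28.41633)]/2
Discriminant: 139.24 + 4×28.41633 = 252.9053, √252.9053 = 15.9030
μ ≥ (11.8 + 15.9030)/2 = 13.8515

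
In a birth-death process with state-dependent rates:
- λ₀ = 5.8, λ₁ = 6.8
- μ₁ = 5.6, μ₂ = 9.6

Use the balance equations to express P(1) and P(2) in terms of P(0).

Balance equations:
State 0: λ₀P₀ = μ₁P₁ → P₁ = (λ₀/μ₁)P₀ = (5.8/5.6)P₀ = 1.0357P₀
State 1: P₂ = (λ₀λ₁)/(μ₁μ₂)P₀ = (5.8×6.8)/(5.6×9.6)P₀ = 0.7336P₀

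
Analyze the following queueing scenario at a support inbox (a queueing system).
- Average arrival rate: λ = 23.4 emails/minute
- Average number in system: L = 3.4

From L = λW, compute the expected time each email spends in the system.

Little's Law: L = λW, so W = L/λ
W = 3.4/23.4 = 0.1453 minutes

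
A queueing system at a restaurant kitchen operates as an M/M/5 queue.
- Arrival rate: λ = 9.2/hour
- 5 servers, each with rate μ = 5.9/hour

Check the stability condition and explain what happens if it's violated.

Stability requires ρ = λ/(cμ) < 1
ρ = 9.2/(5 × 5.9) = 9.2/29.50 = 0.3119
Since 0.3119 < 1, the system is STABLE.
The servers are busy 31.19% of the time.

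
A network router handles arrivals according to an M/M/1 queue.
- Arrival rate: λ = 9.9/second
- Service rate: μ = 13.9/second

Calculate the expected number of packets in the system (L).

ρ = λ/μ = 9.9/13.9 = 0.7122
For M/M/1: L = λ/(μ-λ)
L = 9.9/(13.9-9.9) = 9.9/4.00
L = 2.4750 packets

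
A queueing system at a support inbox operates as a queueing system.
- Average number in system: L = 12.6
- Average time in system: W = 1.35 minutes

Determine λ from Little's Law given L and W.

Little's Law: L = λW, so λ = L/W
λ = 12.6/1.35 = 9.3333 emails/minute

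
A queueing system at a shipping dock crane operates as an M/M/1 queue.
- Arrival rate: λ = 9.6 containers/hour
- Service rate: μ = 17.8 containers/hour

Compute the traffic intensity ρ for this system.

Server utilization: ρ = λ/μ
ρ = 9.6/17.8 = 0.5393
The server is busy 53.93% of the time.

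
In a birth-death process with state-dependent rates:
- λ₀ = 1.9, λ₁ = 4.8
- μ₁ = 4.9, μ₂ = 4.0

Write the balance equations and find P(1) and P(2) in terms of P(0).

Balance equations:
State 0: λ₀P₀ = μ₁P₁ → P₁ = (λ₀/μ₁)P₀ = (1.9/4.9)P₀ = 0.3878P₀
State 1: P₂ = (λ₀λ₁)/(μ₁μ₂)P₀ = (1.9×4.8)/(4.9×4.0)P₀ = 0.4653P₀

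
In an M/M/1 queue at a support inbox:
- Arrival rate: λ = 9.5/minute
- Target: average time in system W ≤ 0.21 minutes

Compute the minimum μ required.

For M/M/1: W = 1/(μ-λ)
Need W ≤ 0.21, so 1/(μ-λ) ≤ 0.21
μ - λ ≥ 1/0.21 = 4.7619
μ ≥ 9.5 + 4.7619 = 14.2619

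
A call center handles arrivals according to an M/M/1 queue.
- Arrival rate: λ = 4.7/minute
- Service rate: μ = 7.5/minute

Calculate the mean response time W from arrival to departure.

First, compute utilization: ρ = λ/μ = 4.7/7.5 = 0.6267
For M/M/1: W = 1/(μ-λ)
W = 1/(7.5-4.7) = 1/2.80
W = 0.3571 minutes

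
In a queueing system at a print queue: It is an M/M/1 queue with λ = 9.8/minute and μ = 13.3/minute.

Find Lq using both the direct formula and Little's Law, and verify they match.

Method 1 (direct): Lq = λ²/(μ(μ-λ)) = 96.04/(13.3 × 3.50) = 2.0632

Method 2 (Little's Law):
W = 1/(μ-λ) = 1/3.50 = 0.285714
Wq = W - 1/μ = 0.285714 - 0.0751880 = 0.21053
Lq = λWq = 9.8 × 0.21053 = 2.0632 ✔ (matches Method 1)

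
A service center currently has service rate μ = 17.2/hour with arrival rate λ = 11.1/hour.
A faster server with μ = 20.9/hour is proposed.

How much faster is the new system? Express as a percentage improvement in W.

System 1: ρ₁ = 11.1/17.2 = 0.6453, W₁ = 1/(17.2-11.1) = 0.1639344
System 2: ρ₂ = 11.1/20.9 = 0.5311, W₂ = 1/(20.9-11.1) = 0.1020408
Improvement: (W₁-W₂)/W₁ = (0.1639344-0.1020408)/0.1639344 = 37.76%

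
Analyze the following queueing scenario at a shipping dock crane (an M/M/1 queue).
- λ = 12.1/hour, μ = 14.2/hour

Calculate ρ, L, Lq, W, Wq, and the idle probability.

Step 1: ρ = λ/μ = 12.1/14.2 = 0.8521
Step 2: L = λ/(μ-λ) = 12.1/2.10 = 5.7619
Step 3: Lq = λ²/(μ(μ-λ)) = 146.41/(14.2×2.10) = 4.9098
Step 4: W = 1/(μ-λ) = 1/2.10 = 0.47619
Step 5: Wq = λ/(μ(μ-λ)) = 12.1/(14.2×2.10) = 0.4058
Step 6: P(0) = 1-ρ = 0.1479
Verify: L = λW = 12.1×0.47619 = 5.7619 ✔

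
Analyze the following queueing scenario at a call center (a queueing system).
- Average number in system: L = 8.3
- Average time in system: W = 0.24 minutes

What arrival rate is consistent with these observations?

Little's Law: L = λW, so λ = L/W
λ = 8.3/0.24 = 34.5833 calls/minute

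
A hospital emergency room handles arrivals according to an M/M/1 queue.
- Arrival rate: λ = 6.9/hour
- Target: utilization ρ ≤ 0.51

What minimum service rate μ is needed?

ρ = λ/μ, so μ = λ/ρ
μ ≥ 6.9/0.51 = 13.5294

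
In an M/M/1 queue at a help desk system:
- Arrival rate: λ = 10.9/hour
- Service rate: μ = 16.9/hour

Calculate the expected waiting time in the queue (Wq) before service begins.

First, compute utilization: ρ = λ/μ = 10.9/16.9 = 0.6450
For M/M/1: Wq = λ/(μ(μ-λ))
Wq = 10.9/(16.9 × (16.9-10.9))
Wq = 10.9/(16.9 × 6.00)
Wq = 0.1075 hours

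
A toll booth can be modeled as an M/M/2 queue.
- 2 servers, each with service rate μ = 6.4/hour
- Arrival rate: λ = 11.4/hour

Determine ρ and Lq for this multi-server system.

Traffic intensity: ρ = λ/(cμ) = 11.4/(2×6.4) = 0.8906
Since ρ = 0.8906 < 1, system is stable.
Offered load a = λ/μ = cρ = 11.4/6.4 = 1.7812
P₀ = [ Σₙ₌₀^1 aⁿ/n! + a^2/(2!(1-ρ)) ]⁻¹
Σ = a^0/0! + a^1/1! = 1.0000 + 1.7812 = 2.7812
a^2/(2!(1-ρ)) = 3.17285/(2 × 0.109375) = 14.5045
P₀ = 1/(2.7812 + 14.5045) = 0.05785
Lq = P₀·a^2·ρ / (2!(1-ρ)²) = 0.057851 × 3.1729 × 0.89062 / (2 × 0.011963) = 6.8327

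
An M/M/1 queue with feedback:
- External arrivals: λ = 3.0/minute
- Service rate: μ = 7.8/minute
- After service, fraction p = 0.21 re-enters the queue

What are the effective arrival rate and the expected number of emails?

Effective arrival rate: λ_eff = λ/(1-p) = 3.0/(1-0.21) = 3.0/0.79 = 3.79747
ρ = λ_eff/μ = 3.79747/7.8 = 0.486855
L = ρ/(1-ρ) = 0.486855/(1-0.486855) = 0.9488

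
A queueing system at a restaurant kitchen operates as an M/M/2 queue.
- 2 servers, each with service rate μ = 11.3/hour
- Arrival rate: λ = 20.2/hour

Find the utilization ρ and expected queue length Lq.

Traffic intensity: ρ = λ/(cμ) = 20.2/(2×11.3) = 0.8938
Since ρ = 0.8938 < 1, system is stable.
Offered load a = λ/μ = cρ = 20.2/11.3 = 1.7876
P₀ = [ Σₙ₌₀^1 aⁿ/n! + a^2/(2!(1-ρ)) ]⁻¹
Σ = a^0/0! + a^1/1! = 1.0000 + 1.7876 = 2.7876
a^2/(2!(1-ρ)) = 3.19555/(2 × 0.106195) = 15.0457
P₀ = 1/(2.7876 + 15.0457) = 0.05607
Lq = P₀·a^2·ρ / (2!(1-ρ)²) = 0.0560748 × 3.19555 × 0.893805 / (2 × 0.0112773) = 7.1010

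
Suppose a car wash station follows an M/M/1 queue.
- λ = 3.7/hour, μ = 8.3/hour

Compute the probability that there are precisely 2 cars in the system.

ρ = λ/μ = 3.7/8.3 = 0.4458
P(n) = (1-ρ)ρⁿ
P(2) = (1-0.4458) × 0.4458^2
P(2) = 0.5542 × 0.1987
P(2) = 0.1101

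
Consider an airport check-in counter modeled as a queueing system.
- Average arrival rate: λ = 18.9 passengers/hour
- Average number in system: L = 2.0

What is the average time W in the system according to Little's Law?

Little's Law: L = λW, so W = L/λ
W = 2.0/18.9 = 0.1058 hours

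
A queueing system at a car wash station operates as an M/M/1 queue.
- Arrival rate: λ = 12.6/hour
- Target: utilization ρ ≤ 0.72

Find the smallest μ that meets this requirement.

ρ = λ/μ, so μ = λ/ρ
μ ≥ 12.6/0.72 = 17.5000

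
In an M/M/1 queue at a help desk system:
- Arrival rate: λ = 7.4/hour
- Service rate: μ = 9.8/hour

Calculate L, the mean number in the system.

ρ = λ/μ = 7.4/9.8 = 0.7551
For M/M/1: L = λ/(μ-λ)
L = 7.4/(9.8-7.4) = 7.4/2.40
L = 3.0833 tickets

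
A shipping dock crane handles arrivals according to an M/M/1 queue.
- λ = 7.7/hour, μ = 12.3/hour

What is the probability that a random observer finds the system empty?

ρ = λ/μ = 7.7/12.3 = 0.6260
P(0) = 1 - ρ = 1 - 0.6260 = 0.3740
The server is idle 37.40% of the time.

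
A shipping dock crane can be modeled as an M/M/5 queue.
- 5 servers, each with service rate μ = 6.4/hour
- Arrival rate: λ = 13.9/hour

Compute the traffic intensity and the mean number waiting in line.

Traffic intensity: ρ = λ/(cμ) = 13.9/(5×6.4) = 0.4344
Since ρ = 0.4344 < 1, system is stable.
Offered load a = λ/μ = cρ = 13.9/6.4 = 2.1719
P₀ = [ Σₙ₌₀^4 aⁿ/n! + a^5/(5!(1-ρ)) ]⁻¹
Σ = a^0/0! + a^1/1! + a^2/2! + a^3/3! + a^4/4! = 1.0000 + 2.1719 + 2.3585 + 1.7075 + 0.9271 = 8.1650
a^5/(5!(1-ρ)) = 48.3253/(120 × 0.5656) = 0.7120
P₀ = 1/(8.1650 + 0.7120) = 0.1127
Lq = P₀·a^5·ρ / (5!(1-ρ)²) = 0.11265 × 48.3253 × 0.43438 / (120 × 0.31993) = 0.06159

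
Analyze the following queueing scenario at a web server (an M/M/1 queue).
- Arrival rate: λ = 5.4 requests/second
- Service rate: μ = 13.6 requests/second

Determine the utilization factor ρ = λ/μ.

Server utilization: ρ = λ/μ
ρ = 5.4/13.6 = 0.3971
The server is busy 39.71% of the time.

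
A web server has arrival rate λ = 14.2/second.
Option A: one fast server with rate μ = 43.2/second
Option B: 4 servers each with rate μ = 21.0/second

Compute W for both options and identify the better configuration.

Option A: single server μ = 43.2 (M/M/1)
  ρ_A = 14.2/43.2 = 0.3287
  W_A = 1/(μ-λ) = 1/(43.2-14.2) = 1/29.00 = 0.03448

Option B: 4 servers μ = 21.0 (M/M/4)
  ρ_B = λ/(cμ) = 14.2/(4×21.0) = 0.1690
  Offered load a = λ/μ = cρ = 14.2/21.0 = 0.6762
  P₀ = [ Σₙ₌₀^3 aⁿ/n! + a^4/(4!(1-ρ)) ]⁻¹
  Σ = a^0/0! + a^1/1! + a^2/2! + a^3/3! = 1.0000 + 0.6762 + 0.2286 + 0.05153 = 1.9563
  a^4/(4!(1-ρ)) = 0.2091/(24 × 0.8310) = 0.01048
  P₀ = 1/(1.9563 + 0.01048) = 0.5084
  Lq = P₀·a^4·ρ / (4!(1-ρ)²) = 0.5084 × 0.2091 × 0.1690 / (24 × 0.6905) = 0.001084
  Wq_B = Lq/λ = 0.0010843/14.2 = 0.00007636
  W_B = Wq_B + 1/μ = 0.00007636 + 0.04762 = 0.04770

Since W_A = 0.03448 < W_B = 0.04770, Option A (single fast server) has the shorter time in system.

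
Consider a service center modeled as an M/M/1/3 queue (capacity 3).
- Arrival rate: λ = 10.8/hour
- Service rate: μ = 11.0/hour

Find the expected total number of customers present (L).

ρ = λ/μ = 10.8/11.0 = 0.98182
P₀ = (1-ρ)/(1-ρ^(K+1)) = (1-0.98182)/(1-0.98182^4) = 0.01818/0.07076 = 0.2569
P_K = P₀×ρ^K = 0.25692 × 0.98182^3 = 0.25692 × 0.94645 = 0.2432
L = ρ[1 - (K+1)ρ^K + Kρ^(K+1)] / [(1-ρ)(1-ρ^(K+1))]
L = 0.98182 × (1 - 4×0.94644553 + 3×0.92923915) / ((1 - 0.98182) × (1 - 0.92923915)) = 1.4771 customers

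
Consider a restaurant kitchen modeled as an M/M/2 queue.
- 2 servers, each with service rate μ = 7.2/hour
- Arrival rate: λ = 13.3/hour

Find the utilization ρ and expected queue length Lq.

Traffic intensity: ρ = λ/(cμ) = 13.3/(2×7.2) = 0.9236
Since ρ = 0.9236 < 1, system is stable.
Offered load a = λ/μ = cρ = 13.3/7.2 = 1.8472
P₀ = [ Σₙ₌₀^1 aⁿ/n! + a^2/(2!(1-ρ)) ]⁻¹
Σ = a^0/0! + a^1/1! = 1.0000 + 1.8472 = 2.8472
a^2/(2!(1-ρ)) = 3.41223/(2 × 0.0763889) = 22.3346
P₀ = 1/(2.8472 + 22.3346) = 0.03971
Lq = P₀·a^2·ρ / (2!(1-ρ)²) = 0.03971 × 3.4122 × 0.9236 / (2 × 0.005835) = 10.7238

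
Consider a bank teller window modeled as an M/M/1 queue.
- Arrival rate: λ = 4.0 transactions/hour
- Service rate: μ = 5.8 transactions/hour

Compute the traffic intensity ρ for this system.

Server utilization: ρ = λ/μ
ρ = 4.0/5.8 = 0.6897
The server is busy 68.97% of the time.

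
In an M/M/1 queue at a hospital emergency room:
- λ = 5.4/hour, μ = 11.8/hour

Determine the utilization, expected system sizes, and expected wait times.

Step 1: ρ = λ/μ = 5.4/11.8 = 0.4576
Step 2: L = λ/(μ-λ) = 5.4/6.40 = 0.8438
Step 3: Lq = λ²/(μ(μ-λ)) = 29.16/(11.8×6.40) = 0.3861
Step 4: W = 1/(μ-λ) = 1/6.40 = 0.15625
Step 5: Wq = λ/(μ(μ-λ)) = 5.4/(11.8×6.40) = 0.07150
Step 6: P(0) = 1-ρ = 0.5424
Verify: L = λW = 5.4×0.15625 = 0.8438 ✔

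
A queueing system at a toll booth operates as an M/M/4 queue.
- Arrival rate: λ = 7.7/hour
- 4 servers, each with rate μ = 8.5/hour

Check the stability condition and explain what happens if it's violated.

Stability requires ρ = λ/(cμ) < 1
ρ = 7.7/(4 × 8.5) = 7.7/34.00 = 0.2265
Since 0.2265 < 1, the system is STABLE.
The servers are busy 22.65% of the time.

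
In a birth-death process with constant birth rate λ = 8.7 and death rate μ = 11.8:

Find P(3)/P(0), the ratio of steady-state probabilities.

For constant rates: P(n)/P(0) = (λ/μ)^n
P(3)/P(0) = (8.7/11.8)^3 = 0.7373^3 = 0.4008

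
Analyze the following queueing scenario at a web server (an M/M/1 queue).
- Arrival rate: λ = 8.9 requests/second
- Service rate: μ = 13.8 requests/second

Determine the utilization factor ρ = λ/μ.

Server utilization: ρ = λ/μ
ρ = 8.9/13.8 = 0.6449
The server is busy 64.49% of the time.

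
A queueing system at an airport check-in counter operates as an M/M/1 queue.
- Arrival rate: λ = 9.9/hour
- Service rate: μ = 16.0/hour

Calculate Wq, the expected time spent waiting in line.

First, compute utilization: ρ = λ/μ = 9.9/16.0 = 0.6188
For M/M/1: Wq = λ/(μ(μ-λ))
Wq = 9.9/(16.0 × (16.0-9.9))
Wq = 9.9/(16.0 × 6.10)
Wq = 0.1014 hours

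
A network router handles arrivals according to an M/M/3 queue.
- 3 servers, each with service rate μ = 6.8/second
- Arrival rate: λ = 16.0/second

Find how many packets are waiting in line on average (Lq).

Traffic intensity: ρ = λ/(cμ) = 16.0/(3×6.8) = 0.7843
Since ρ = 0.7843 < 1, system is stable.
Offered load a = λ/μ = cρ = 16.0/6.8 = 2.3529
P₀ = [ Σₙ₌₀^2 aⁿ/n! + a^3/(3!(1-ρ)) ]⁻¹
Σ = a^0/0! + a^1/1! + a^2/2! = 1.0000 + 2.3529 + 2.7682 = 6.1211
a^3/(3!(1-ρ)) = 13.0267/(6 × 0.215686) = 10.0661
P₀ = 1/(6.1211 + 10.0661) = 0.06178
Lq = P₀·a^3·ρ / (3!(1-ρ)²) = 0.061777 × 13.0267 × 0.78431 / (6 × 0.046521) = 2.2613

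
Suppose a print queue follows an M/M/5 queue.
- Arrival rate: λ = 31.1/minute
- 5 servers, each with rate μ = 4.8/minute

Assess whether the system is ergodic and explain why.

Stability requires ρ = λ/(cμ) < 1
ρ = 31.1/(5 × 4.8) = 31.1/24.00 = 1.2958
Since 1.2958 ≥ 1, the system is UNSTABLE.
Need c > λ/μ = 31.1/4.8 = 6.48.
Minimum servers needed: c = 7.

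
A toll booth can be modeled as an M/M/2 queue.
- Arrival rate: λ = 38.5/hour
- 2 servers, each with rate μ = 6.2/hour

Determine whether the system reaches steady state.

Stability requires ρ = λ/(cμ) < 1
ρ = 38.5/(2 × 6.2) = 38.5/12.40 = 3.1048
Since 3.1048 ≥ 1, the system is UNSTABLE.
Need c > λ/μ = 38.5/6.2 = 6.21.
Minimum servers needed: c = 7.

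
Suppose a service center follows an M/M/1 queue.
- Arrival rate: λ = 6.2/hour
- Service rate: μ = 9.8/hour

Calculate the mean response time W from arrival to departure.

First, compute utilization: ρ = λ/μ = 6.2/9.8 = 0.6327
For M/M/1: W = 1/(μ-λ)
W = 1/(9.8-6.2) = 1/3.60
W = 0.2778 hours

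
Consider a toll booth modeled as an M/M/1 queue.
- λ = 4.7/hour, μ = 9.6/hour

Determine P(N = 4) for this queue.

ρ = λ/μ = 4.7/9.6 = 0.48958
P(n) = (1-ρ)ρⁿ
P(4) = (1-0.48958) × 0.48958^4
P(4) = 0.5104 × 0.05745
P(4) = 0.02932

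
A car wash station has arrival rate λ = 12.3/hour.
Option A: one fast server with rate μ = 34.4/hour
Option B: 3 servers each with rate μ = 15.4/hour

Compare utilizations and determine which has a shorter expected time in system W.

Option A: single server μ = 34.4 (M/M/1)
  ρ_A = 12.3/34.4 = 0.3576
  W_A = 1/(μ-λ) = 1/(34.4-12.3) = 1/22.10 = 0.04525

Option B: 3 servers μ = 15.4 (M/M/3)
  ρ_B = λ/(cμ) = 12.3/(3×15.4) = 0.2662
  Offered load a = λ/μ = cρ = 12.3/15.4 = 0.7987
  P₀ = [ Σₙ₌₀^2 aⁿ/n! + a^3/(3!(1-ρ)) ]⁻¹
  Σ = a^0/0! + a^1/1! + a^2/2! = 1.0000 + 0.7987 + 0.3190 = 2.1177
  a^3/(3!(1-ρ)) = 0.5095/(6 × 0.7338) = 0.1157
  P₀ = 1/(2.1177 + 0.1157) = 0.4477
  Lq = P₀·a^3·ρ / (3!(1-ρ)²) = 0.4477 × 0.5095 × 0.2662 / (6 × 0.5384) = 0.01880
  Wq_B = Lq/λ = 0.01880/12.3 = 0.0015285
  W_B = Wq_B + 1/μ = 0.0015285 + 0.064935 = 0.06646

Since W_A = 0.04525 < W_B = 0.06646, Option A (single fast server) has the shorter time in system.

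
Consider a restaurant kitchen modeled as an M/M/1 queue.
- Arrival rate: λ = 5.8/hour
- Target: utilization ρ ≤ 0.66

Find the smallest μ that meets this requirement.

ρ = λ/μ, so μ = λ/ρ
μ ≥ 5.8/0.66 = 8.7879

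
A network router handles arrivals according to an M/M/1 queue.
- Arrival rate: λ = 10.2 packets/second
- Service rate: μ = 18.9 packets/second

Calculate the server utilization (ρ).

Server utilization: ρ = λ/μ
ρ = 10.2/18.9 = 0.5397
The server is busy 53.97% of the time.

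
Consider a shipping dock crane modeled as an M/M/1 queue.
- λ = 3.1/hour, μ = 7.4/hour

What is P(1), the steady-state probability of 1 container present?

ρ = λ/μ = 3.1/7.4 = 0.4189
P(n) = (1-ρ)ρⁿ
P(1) = (1-0.4189) × 0.4189^1
P(1) = 0.5811 × 0.4189
P(1) = 0.2434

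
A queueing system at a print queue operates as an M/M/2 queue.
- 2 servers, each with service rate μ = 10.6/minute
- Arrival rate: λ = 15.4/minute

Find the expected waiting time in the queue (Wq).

Traffic intensity: ρ = λ/(cμ) = 15.4/(2×10.6) = 0.7264
Since ρ = 0.7264 < 1, system is stable.
Offered load a = λ/μ = cρ = 15.4/10.6 = 1.4528
P₀ = [ Σₙ₌₀^1 aⁿ/n! + a^2/(2!(1-ρ)) ]⁻¹
Σ = a^0/0! + a^1/1! = 1.0000 + 1.4528 = 2.4528
a^2/(2!(1-ρ)) = 2.11072/(2 × 0.273585) = 3.8575
P₀ = 1/(2.4528 + 3.8575) = 0.1585
Lq = P₀·a^2·ρ / (2!(1-ρ)²) = 0.15847 × 2.1107 × 0.72642 / (2 × 0.074849) = 1.6231
Wq = Lq/λ = 1.6231/15.4 = 0.1054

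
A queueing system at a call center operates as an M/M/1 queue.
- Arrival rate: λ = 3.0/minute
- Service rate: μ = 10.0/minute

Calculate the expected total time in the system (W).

First, compute utilization: ρ = λ/μ = 3.0/10.0 = 0.3000
For M/M/1: W = 1/(μ-λ)
W = 1/(10.0-3.0) = 1/7.00
W = 0.1429 minutes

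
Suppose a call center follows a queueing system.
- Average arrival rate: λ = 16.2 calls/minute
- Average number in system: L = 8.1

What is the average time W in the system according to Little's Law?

Little's Law: L = λW, so W = L/λ
W = 8.1/16.2 = 0.5000 minutes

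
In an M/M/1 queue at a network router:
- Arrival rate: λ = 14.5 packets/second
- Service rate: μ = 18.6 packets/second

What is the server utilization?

Server utilization: ρ = λ/μ
ρ = 14.5/18.6 = 0.7796
The server is busy 77.96% of the time.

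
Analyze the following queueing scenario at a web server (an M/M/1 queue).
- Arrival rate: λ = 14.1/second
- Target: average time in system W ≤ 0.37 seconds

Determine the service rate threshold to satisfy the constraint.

For M/M/1: W = 1/(μ-λ)
Need W ≤ 0.37, so 1/(μ-λ) ≤ 0.37
μ - λ ≥ 1/0.37 = 2.7027
μ ≥ 14.1 + 2.7027 = 16.8027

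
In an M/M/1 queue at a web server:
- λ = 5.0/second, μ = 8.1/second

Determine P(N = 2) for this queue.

ρ = λ/μ = 5.0/8.1 = 0.6173
P(n) = (1-ρ)ρⁿ
P(2) = (1-0.6173) × 0.6173^2
P(2) = 0.3827 × 0.3811
P(2) = 0.1458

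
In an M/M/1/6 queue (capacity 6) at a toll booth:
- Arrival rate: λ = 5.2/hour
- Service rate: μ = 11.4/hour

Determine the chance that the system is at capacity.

ρ = λ/μ = 5.2/11.4 = 0.45614
P₀ = (1-ρ)/(1-ρ^(K+1)) = (1-0.45614)/(1-0.45614^7) = 0.5439/0.9959 = 0.5461
P_K = P₀×ρ^K = 0.5461 × 0.45614^6 = 0.5461 × 0.009007 = 0.004919
Blocking probability = 0.49%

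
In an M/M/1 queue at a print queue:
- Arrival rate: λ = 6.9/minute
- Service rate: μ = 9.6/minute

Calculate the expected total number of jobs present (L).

ρ = λ/μ = 6.9/9.6 = 0.7188
For M/M/1: L = λ/(μ-λ)
L = 6.9/(9.6-6.9) = 6.9/2.70
L = 2.5556 jobs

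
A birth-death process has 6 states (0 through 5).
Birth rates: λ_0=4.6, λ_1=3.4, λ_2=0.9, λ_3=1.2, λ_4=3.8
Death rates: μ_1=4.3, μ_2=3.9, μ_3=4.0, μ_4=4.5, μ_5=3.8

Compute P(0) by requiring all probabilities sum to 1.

Ratios P(n)/P(0) = (λ₀···λₙ₋₁)/(μ₁···μₙ):
P(1)/P(0) = (4.6)/(4.3) = 1.0698
P(2)/P(0) = (4.6×3.4)/(4.3×3.9) = 0.9326
P(3)/P(0) = (4.6×3.4×0.9)/(4.3×3.9×4.0) = 0.2098
P(4)/P(0) = (4.6×3.4×0.9×1.2)/(4.3×3.9×4.0×4.5) = 0.05596
P(5)/P(0) = (4.6×3.4×0.9×1.2×3.8)/(4.3×3.9×4.0×4.5×3.8) = 0.05596

Normalization: ∑ P(n) = 1
P(0) × (1.0000 + 1.0698 + 0.9326 + 0.2098 + 0.05596 + 0.05596) = 1
P(0) × 3.3241 = 1
P(0) = 1/3.3241 = 0.3008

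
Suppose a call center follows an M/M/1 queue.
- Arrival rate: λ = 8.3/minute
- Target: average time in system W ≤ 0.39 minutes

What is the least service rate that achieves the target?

For M/M/1: W = 1/(μ-λ)
Need W ≤ 0.39, so 1/(μ-λ) ≤ 0.39
μ - λ ≥ 1/0.39 = 2.5641
μ ≥ 8.3 + 2.5641 = 10.8641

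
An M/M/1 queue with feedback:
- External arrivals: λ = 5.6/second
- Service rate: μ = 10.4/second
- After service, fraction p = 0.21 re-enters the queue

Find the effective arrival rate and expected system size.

Effective arrival rate: λ_eff = λ/(1-p) = 5.6/(1-0.21) = 5.6/0.79 = 7.0886
ρ = λ_eff/μ = 7.0886/10.4 = 0.6816
L = ρ/(1-ρ) = 0.6816/(1-0.6816) = 2.1407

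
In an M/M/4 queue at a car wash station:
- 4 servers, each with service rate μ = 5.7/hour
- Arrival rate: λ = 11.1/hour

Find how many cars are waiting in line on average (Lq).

Traffic intensity: ρ = λ/(cμ) = 11.1/(4×5.7) = 0.4868
Since ρ = 0.4868 < 1, system is stable.
Offered load a = λ/μ = cρ = 11.1/5.7 = 1.9474
P₀ = [ Σₙ₌₀^3 aⁿ/n! + a^4/(4!(1-ρ)) ]⁻¹
Σ = a^0/0! + a^1/1! + a^2/2! + a^3/3! = 1.0000 + 1.9474 + 1.8961 + 1.2308 = 6.0743
a^4/(4!(1-ρ)) = 14.3811/(24 × 0.51316) = 1.1677
P₀ = 1/(6.0743 + 1.1677) = 0.1381
Lq = P₀·a^4·ρ / (4!(1-ρ)²) = 0.1381 × 14.3811 × 0.4868 / (24 × 0.2633) = 0.1530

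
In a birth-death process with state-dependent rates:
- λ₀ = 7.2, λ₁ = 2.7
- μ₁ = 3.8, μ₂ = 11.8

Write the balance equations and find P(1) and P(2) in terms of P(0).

Balance equations:
State 0: λ₀P₀ = μ₁P₁ → P₁ = (λ₀/μ₁)P₀ = (7.2/3.8)P₀ = 1.8947P₀
State 1: P₂ = (λ₀λ₁)/(μ₁μ₂)P₀ = (7.2×2.7)/(3.8×11.8)P₀ = 0.4335P₀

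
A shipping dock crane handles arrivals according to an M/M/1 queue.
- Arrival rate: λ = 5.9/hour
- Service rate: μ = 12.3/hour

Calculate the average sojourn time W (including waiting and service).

First, compute utilization: ρ = λ/μ = 5.9/12.3 = 0.4797
For M/M/1: W = 1/(μ-λ)
W = 1/(12.3-5.9) = 1/6.40
W = 0.1562 hours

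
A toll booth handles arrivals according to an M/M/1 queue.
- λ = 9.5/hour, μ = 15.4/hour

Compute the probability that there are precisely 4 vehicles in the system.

ρ = λ/μ = 9.5/15.4 = 0.6169
P(n) = (1-ρ)ρⁿ
P(4) = (1-0.6169) × 0.6169^4
P(4) = 0.38310 × 0.14483
P(4) = 0.05548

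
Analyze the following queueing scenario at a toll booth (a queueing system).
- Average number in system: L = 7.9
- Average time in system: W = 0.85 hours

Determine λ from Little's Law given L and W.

Little's Law: L = λW, so λ = L/W
λ = 7.9/0.85 = 9.2941 vehicles/hour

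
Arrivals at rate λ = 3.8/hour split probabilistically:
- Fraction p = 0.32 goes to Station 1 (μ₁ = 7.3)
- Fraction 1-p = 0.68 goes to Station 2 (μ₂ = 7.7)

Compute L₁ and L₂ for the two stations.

Effective rates: λ₁ = 3.8×0.32 = 1.216, λ₂ = 3.8×0.68 = 2.584
Station 1: ρ₁ = 1.216/7.3 = 0.1666, L₁ = ρ₁/(1-ρ₁) = 0.1666/(1-0.1666) = 0.1999
Station 2: ρ₂ = 2.584/7.7 = 0.3356, L₂ = ρ₂/(1-ρ₂) = 0.3356/(1-0.3356) = 0.5051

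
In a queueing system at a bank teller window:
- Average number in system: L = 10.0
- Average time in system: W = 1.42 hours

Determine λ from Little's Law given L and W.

Little's Law: L = λW, so λ = L/W
λ = 10.0/1.42 = 7.0423 transactions/hour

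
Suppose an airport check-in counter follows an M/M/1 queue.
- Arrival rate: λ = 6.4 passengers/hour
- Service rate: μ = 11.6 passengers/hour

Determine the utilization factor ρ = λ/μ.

Server utilization: ρ = λ/μ
ρ = 6.4/11.6 = 0.5517
The server is busy 55.17% of the time.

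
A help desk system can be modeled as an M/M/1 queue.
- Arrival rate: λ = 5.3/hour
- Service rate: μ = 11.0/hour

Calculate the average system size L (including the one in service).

ρ = λ/μ = 5.3/11.0 = 0.4818
For M/M/1: L = λ/(μ-λ)
L = 5.3/(11.0-5.3) = 5.3/5.70
L = 0.9298 tickets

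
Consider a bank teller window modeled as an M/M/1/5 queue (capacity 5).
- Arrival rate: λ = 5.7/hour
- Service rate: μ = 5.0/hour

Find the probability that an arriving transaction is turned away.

ρ = λ/μ = 5.7/5.0 = 1.1400
P₀ = (1-ρ)/(1-ρ^(K+1)) = (1-1.1400)/(1-1.1400^6) = -0.1400/-1.1950 = 0.1172
P_K = P₀×ρ^K = 0.11716 × 1.1400^5 = 0.11716 × 1.9254 = 0.2256
Blocking probability = 22.56%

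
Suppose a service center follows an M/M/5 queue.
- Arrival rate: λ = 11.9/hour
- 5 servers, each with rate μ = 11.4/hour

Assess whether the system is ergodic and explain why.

Stability requires ρ = λ/(cμ) < 1
ρ = 11.9/(5 × 11.4) = 11.9/57.00 = 0.2088
Since 0.2088 < 1, the system is STABLE.
The servers are busy 20.88% of the time.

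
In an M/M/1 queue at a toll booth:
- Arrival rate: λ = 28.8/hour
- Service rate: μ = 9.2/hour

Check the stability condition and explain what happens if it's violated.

Stability requires ρ = λ/(cμ) < 1
ρ = 28.8/(1 × 9.2) = 28.8/9.20 = 3.1304
Since 3.1304 ≥ 1, the system is UNSTABLE.
Queue grows without bound. Need μ > λ = 28.8.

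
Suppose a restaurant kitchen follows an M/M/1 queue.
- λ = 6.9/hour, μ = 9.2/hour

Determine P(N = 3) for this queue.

ρ = λ/μ = 6.9/9.2 = 0.7500
P(n) = (1-ρ)ρⁿ
P(3) = (1-0.7500) × 0.7500^3
P(3) = 0.2500 × 0.4219
P(3) = 0.1055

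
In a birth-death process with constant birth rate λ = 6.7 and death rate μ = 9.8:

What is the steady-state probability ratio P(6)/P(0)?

For constant rates: P(n)/P(0) = (λ/μ)^n
P(6)/P(0) = (6.7/9.8)^6 = 0.6837^6 = 0.1021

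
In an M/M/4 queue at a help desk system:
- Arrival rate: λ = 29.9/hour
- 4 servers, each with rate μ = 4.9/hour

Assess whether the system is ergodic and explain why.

Stability requires ρ = λ/(cμ) < 1
ρ = 29.9/(4 × 4.9) = 29.9/19.60 = 1.5255
Since 1.5255 ≥ 1, the system is UNSTABLE.
Need c > λ/μ = 29.9/4.9 = 6.10.
Minimum servers needed: c = 7.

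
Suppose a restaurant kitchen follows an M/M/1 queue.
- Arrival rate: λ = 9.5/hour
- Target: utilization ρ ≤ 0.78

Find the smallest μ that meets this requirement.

ρ = λ/μ, so μ = λ/ρ
μ ≥ 9.5/0.78 = 12.1795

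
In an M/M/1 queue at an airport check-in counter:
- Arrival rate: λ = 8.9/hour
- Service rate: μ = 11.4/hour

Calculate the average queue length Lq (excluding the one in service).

ρ = λ/μ = 8.9/11.4 = 0.7807
For M/M/1: Lq = λ²/(μ(μ-λ))
Lq = 79.21/(11.4 × 2.50)
Lq = 2.7793 passengers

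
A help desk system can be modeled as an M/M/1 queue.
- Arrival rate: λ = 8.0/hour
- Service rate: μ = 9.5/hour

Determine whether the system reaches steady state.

Stability requires ρ = λ/(cμ) < 1
ρ = 8.0/(1 × 9.5) = 8.0/9.50 = 0.8421
Since 0.8421 < 1, the system is STABLE.
The server is busy 84.21% of the time.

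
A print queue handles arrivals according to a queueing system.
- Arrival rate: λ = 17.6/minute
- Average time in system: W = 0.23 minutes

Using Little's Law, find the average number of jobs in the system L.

Little's Law: L = λW
L = 17.6 × 0.23 = 4.0480 jobs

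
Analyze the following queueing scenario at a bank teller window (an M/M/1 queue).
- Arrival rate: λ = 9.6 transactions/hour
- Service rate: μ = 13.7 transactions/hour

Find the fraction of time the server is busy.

Server utilization: ρ = λ/μ
ρ = 9.6/13.7 = 0.7007
The server is busy 70.07% of the time.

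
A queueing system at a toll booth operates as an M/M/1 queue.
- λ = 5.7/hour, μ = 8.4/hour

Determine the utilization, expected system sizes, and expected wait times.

Step 1: ρ = λ/μ = 5.7/8.4 = 0.6786
Step 2: L = λ/(μ-λ) = 5.7/2.70 = 2.1111
Step 3: Lq = λ²/(μ(μ-λ)) = 32.49/(8.4×2.70) = 1.4325
Step 4: W = 1/(μ-λ) = 1/2.70 = 0.37037
Step 5: Wq = λ/(μ(μ-λ)) = 5.7/(8.4×2.70) = 0.2513
Step 6: P(0) = 1-ρ = 0.3214
Verify: L = λW = 5.7×0.37037 = 2.1111 ✔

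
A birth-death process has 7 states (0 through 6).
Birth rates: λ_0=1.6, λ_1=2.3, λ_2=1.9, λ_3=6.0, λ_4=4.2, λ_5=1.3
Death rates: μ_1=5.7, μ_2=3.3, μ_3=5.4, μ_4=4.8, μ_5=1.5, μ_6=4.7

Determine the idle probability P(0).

Ratios P(n)/P(0) = (λ₀···λₙ₋₁)/(μ₁···μₙ):
P(1)/P(0) = (1.6)/(5.7) = 0.28070
P(2)/P(0) = (1.6×2.3)/(5.7×3.3) = 0.19564
P(3)/P(0) = (1.6×2.3×1.9)/(5.7×3.3×5.4) = 0.068837
P(4)/P(0) = (1.6×2.3×1.9×6.0)/(5.7×3.3×5.4×4.8) = 0.086046
P(5)/P(0) = (1.6×2.3×1.9×6.0×4.2)/(5.7×3.3×5.4×4.8×1.5) = 0.24093
P(6)/P(0) = (1.6×2.3×1.9×6.0×4.2×1.3)/(5.7×3.3×5.4×4.8×1.5×4.7) = 0.066640

Normalization: ∑ P(n) = 1
P(0) × (1.0000 + 0.28070 + 0.19564 + 0.068837 + 0.086046 + 0.24093 + 0.066640) = 1
P(0) × 1.9388 = 1
P(0) = 1/1.9388 = 0.5158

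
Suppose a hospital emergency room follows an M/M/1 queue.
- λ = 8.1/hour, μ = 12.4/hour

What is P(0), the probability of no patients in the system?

ρ = λ/μ = 8.1/12.4 = 0.6532
P(0) = 1 - ρ = 1 - 0.6532 = 0.3468
The server is idle 34.68% of the time.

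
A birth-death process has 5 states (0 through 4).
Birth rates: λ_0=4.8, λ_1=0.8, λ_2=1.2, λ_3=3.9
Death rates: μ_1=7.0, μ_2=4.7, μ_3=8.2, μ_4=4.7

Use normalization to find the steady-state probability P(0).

Ratios P(n)/P(0) = (λ₀···λₙ₋₁)/(μ₁···μₙ):
P(1)/P(0) = (4.8)/(7.0) = 0.6857
P(2)/P(0) = (4.8×0.8)/(7.0×4.7) = 0.1167
P(3)/P(0) = (4.8×0.8×1.2)/(7.0×4.7×8.2) = 0.01708
P(4)/P(0) = (4.8×0.8×1.2×3.9)/(7.0×4.7×8.2×4.7) = 0.01417

Normalization: ∑ P(n) = 1
P(0) × (1.0000 + 0.6857 + 0.1167 + 0.01708 + 0.01417) = 1
P(0) × 1.8337 = 1
P(0) = 1/1.8337 = 0.5453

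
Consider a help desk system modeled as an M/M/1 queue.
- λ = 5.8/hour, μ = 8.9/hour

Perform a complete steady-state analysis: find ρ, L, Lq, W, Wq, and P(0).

Step 1: ρ = λ/μ = 5.8/8.9 = 0.6517
Step 2: L = λ/(μ-λ) = 5.8/3.10 = 1.8710
Step 3: Lq = λ²/(μ(μ-λ)) = 33.64/(8.9×3.10) = 1.2193
Step 4: W = 1/(μ-λ) = 1/3.10 = 0.32258
Step 5: Wq = λ/(μ(μ-λ)) = 5.8/(8.9×3.10) = 0.2102
Step 6: P(0) = 1-ρ = 0.3483
Verify: L = λW = 5.8×0.32258 = 1.8710 ✔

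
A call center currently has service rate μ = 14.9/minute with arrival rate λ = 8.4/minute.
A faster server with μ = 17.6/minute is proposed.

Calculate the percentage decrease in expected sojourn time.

System 1: ρ₁ = 8.4/14.9 = 0.5638, W₁ = 1/(14.9-8.4) = 0.15385
System 2: ρ₂ = 8.4/17.6 = 0.4773, W₂ = 1/(17.6-8.4) = 0.10870
Improvement: (W₁-W₂)/W₁ = (0.15385-0.10870)/0.15385 = 29.35%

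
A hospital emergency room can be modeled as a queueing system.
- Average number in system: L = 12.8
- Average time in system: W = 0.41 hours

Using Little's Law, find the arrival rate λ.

Little's Law: L = λW, so λ = L/W
λ = 12.8/0.41 = 31.2195 patients/hour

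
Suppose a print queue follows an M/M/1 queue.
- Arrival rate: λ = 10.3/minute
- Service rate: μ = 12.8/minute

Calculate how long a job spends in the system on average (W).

First, compute utilization: ρ = λ/μ = 10.3/12.8 = 0.8047
For M/M/1: W = 1/(μ-λ)
W = 1/(12.8-10.3) = 1/2.50
W = 0.4000 minutes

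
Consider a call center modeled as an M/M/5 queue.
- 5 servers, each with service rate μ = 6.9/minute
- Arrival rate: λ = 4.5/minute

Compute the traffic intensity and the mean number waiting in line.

Traffic intensity: ρ = λ/(cμ) = 4.5/(5×6.9) = 0.1304
Since ρ = 0.1304 < 1, system is stable.
Offered load a = λ/μ = cρ = 4.5/6.9 = 0.6522
P₀ = [ Σₙ₌₀^4 aⁿ/n! + a^5/(5!(1-ρ)) ]⁻¹
Σ = a^0/0! + a^1/1! + a^2/2! + a^3/3! + a^4/4! = 1.0000 + 0.65217 + 0.21267 + 0.046232 + 0.0075378 = 1.9186
a^5/(5!(1-ρ)) = 0.1180/(120 × 0.8696) = 0.001131
P₀ = 1/(1.9186 + 0.001131) = 0.5209
Lq = P₀·a^5·ρ / (5!(1-ρ)²) = 0.5209040 × 0.1179824 × 0.1304348 / (120 × 0.7561437) = 0.00008835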